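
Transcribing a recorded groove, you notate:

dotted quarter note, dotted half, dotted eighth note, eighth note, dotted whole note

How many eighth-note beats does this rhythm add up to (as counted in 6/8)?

23.5

One eighth-note beat = 2 sixteenth notes.
Convert each value to sixteenth notes: dotted quarter note = 6; dotted half = 12; dotted eighth note = 3; eighth note = 2; dotted whole note = 24.
Sum: 6 + 12 + 3 + 2 + 24 = 47.
47 ÷ 2 = 23.5 beats.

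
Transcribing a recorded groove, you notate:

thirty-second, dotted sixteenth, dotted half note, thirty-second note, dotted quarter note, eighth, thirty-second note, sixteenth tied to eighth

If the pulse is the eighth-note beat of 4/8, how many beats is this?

One eighth-note beat = 4 thirty-second notes.
Each duration in thirty-second notes: thirty-second = 1; dotted sixteenth = 3; dotted half note = 24; thirty-second note = 1; dotted quarter note = 12; eighth = 4; thirty-second note = 1; sixteenth tied to eighth (sixteenth + eighth) = 6.
Sum: 1 + 3 + 24 + 1 + 12 + 4 + 1 + 6 = 52.
52 ÷ 4 = 13 beats.

13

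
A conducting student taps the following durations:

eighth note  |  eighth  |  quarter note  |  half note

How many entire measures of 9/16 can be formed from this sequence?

One bar of 9/16 = 9 sixteenth notes.
Convert each value to sixteenth notes: eighth note = 2; eighth = 2; quarter note = 4; half note = 8.
Altogether 2 + 2 + 4 + 8 = 16.
16 ÷ 9 = 1 complete bar with 7 left over.

1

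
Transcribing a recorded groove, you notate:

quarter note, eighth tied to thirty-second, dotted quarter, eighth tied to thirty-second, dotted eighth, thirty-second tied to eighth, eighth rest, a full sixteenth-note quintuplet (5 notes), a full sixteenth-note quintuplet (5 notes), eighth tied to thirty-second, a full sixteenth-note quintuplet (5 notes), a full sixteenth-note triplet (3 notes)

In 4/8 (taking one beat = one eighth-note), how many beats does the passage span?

One eighth-note beat = 4 thirty-second notes.
Each duration in thirty-second notes: quarter note = 8; eighth tied to thirty-second (eighth + thirty-second) = 5; dotted quarter = 12; eighth tied to thirty-second (eighth + thirty-second) = 5; dotted eighth = 6; thirty-second tied to eighth (thirty-second + eighth) = 5; eighth rest = 4; a full sixteenth-note quintuplet (5 notes) (five quintuplet sixteenths span one quarter) = 8; a full sixteenth-note quintuplet (5 notes) (five quintuplet sixteenths span one quarter) = 8; eighth tied to thirty-second (eighth + thirty-second) = 5; a full sixteenth-note quintuplet (5 notes) (five quintuplet sixteenths span one quarter) = 8; a full sixteenth-note triplet (3 notes) (three triplet sixteenths span one eighth) = 4.
Adding: 8 + 5 + 12 + 5 + 6 + 5 + 4 + 8 + 8 + 5 + 8 + 4 = 78.
78 ÷ 4 = 19.5 beats.

19.5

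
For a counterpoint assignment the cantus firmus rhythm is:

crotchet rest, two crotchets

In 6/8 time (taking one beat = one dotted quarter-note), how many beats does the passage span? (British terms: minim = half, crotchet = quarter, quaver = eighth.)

2

One dotted quarter-note beat = 3 eighth notes.
Working in eighth notes: crotchet rest = 2; crotchet = 2; crotchet = 2.
Sum: 2 + 2 + 2 = 6.
6 ÷ 3 = 2 beats.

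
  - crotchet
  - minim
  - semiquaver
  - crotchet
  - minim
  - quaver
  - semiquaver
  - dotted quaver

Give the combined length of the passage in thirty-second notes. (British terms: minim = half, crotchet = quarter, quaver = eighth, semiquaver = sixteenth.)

In thirty-second notes: crotchet = 8; minim = 16; semiquaver = 2; crotchet = 8; minim = 16; quaver = 4; semiquaver = 2; dotted quaver = 6.
Adding: 8 + 16 + 2 + 8 + 16 + 4 + 2 + 6 = 62 thirty-second notes.

62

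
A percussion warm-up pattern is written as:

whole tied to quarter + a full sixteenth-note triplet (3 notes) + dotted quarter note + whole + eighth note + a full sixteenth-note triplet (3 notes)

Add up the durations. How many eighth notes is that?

In eighth notes: whole tied to quarter (whole + quarter) = 10; a full sixteenth-note triplet (3 notes) (three triplet sixteenths span one eighth) = 1; dotted quarter note = 3; whole = 8; eighth note = 1; a full sixteenth-note triplet (3 notes) (three triplet sixteenths span one eighth) = 1.
Sum: 10 + 1 + 3 + 8 + 1 + 1 = 24 eighth notes.

24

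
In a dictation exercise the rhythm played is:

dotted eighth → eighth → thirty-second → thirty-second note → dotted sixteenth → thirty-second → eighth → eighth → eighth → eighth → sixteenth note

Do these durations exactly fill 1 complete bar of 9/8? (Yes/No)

One bar of 9/8 = 36 thirty-second notes.
Express everything in thirty-second notes: dotted eighth = 6; eighth = 4; thirty-second = 1; thirty-second note = 1; dotted sixteenth = 3; thirty-second = 1; eighth = 4; eighth = 4; eighth = 4; eighth = 4; sixteenth note = 2.
Sum: 6 + 4 + 1 + 1 + 3 + 1 + 4 + 4 + 4 + 4 + 2 = 34.
34 falls short of 36, so the answer is No.

No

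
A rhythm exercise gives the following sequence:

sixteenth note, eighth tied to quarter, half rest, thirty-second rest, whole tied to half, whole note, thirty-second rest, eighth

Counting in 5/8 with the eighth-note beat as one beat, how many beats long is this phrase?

29

One eighth-note beat = 4 thirty-second notes.
Convert each value to thirty-second notes: sixteenth note = 2; eighth tied to quarter (eighth + quarter) = 12; half rest = 16; thirty-second rest = 1; whole tied to half (whole + half) = 48; whole note = 32; thirty-second rest = 1; eighth = 4.
Adding: 2 + 12 + 16 + 1 + 48 + 32 + 1 + 4 = 116.
116 ÷ 4 = 29 beats.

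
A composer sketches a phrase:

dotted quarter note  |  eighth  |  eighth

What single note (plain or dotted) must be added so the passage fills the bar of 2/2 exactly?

The bar of 2/2 = 8 eighth notes.
Convert each value to eighth notes: dotted quarter note = 3; eighth = 1; eighth = 1.
Altogether 3 + 1 + 1 = 5.
Remaining: 8 − 5 = 3 eighth notes, which is a dotted quarter note.

dotted quarter note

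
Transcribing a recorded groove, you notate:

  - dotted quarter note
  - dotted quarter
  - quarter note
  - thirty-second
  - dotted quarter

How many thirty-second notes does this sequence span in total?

45

Express everything in thirty-second notes: dotted quarter note = 12; dotted quarter = 12; quarter note = 8; thirty-second = 1; dotted quarter = 12.
Total: 12 + 12 + 8 + 1 + 12 = 45 thirty-second notes.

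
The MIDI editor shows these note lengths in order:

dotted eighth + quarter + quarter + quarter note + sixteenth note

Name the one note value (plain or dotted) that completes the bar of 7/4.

The bar of 7/4 = 28 sixteenth notes.
Convert each value to sixteenth notes: dotted eighth = 3; quarter = 4; quarter = 4; quarter note = 4; sixteenth note = 1.
Sum: 3 + 4 + 4 + 4 + 1 = 16.
Remaining: 28 − 16 = 12 sixteenth notes, which is a dotted half note.

dotted half note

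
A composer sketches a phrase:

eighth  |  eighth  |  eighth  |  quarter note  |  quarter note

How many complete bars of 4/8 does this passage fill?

1

One bar of 4/8 = 4 eighth notes.
Working in eighth notes: eighth = 1; eighth = 1; eighth = 1; quarter note = 2; quarter note = 2.
Sum: 1 + 1 + 1 + 2 + 2 = 7.
7 ÷ 4 = 1 complete bar with 3 left over.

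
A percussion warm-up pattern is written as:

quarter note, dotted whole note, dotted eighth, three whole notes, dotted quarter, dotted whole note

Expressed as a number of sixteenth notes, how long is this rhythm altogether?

109

Working in sixteenth notes: quarter note = 4; dotted whole note = 24; dotted eighth = 3; whole note = 16; whole note = 16; whole note = 16; dotted quarter = 6; dotted whole note = 24.
Altogether 4 + 24 + 3 + 16 + 16 + 16 + 6 + 24 = 109 sixteenth notes.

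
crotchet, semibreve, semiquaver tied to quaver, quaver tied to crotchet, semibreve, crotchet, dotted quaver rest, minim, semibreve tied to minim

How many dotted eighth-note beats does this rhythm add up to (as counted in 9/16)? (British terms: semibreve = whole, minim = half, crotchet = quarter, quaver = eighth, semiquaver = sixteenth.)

One dotted eighth-note beat = 3 sixteenth notes.
Convert each value to sixteenth notes: crotchet = 4; semibreve = 16; semiquaver tied to quaver (semiquaver + quaver) = 3; quaver tied to crotchet (quaver + crotchet) = 6; semibreve = 16; crotchet = 4; dotted quaver rest = 3; minim = 8; semibreve tied to minim (semibreve + minim) = 24.
Sum: 4 + 16 + 3 + 6 + 16 + 4 + 3 + 8 + 24 = 84.
84 ÷ 3 = 28 beats.

28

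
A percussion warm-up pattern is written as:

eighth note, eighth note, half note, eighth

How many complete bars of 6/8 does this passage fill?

1

One bar of 6/8 = 6 eighth notes.
Each duration in eighth notes: eighth note = 1; eighth note = 1; half note = 4; eighth = 1.
Total: 1 + 1 + 4 + 1 = 7.
7 ÷ 6 = 1 complete bar with 1 left over.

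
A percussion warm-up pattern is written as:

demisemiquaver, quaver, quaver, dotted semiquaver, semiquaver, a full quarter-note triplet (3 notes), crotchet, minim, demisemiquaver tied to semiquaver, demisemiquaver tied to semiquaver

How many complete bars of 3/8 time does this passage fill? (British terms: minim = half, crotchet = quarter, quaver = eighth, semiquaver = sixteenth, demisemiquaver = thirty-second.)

5

One bar of 3/8 = 12 thirty-second notes.
In thirty-second notes: demisemiquaver = 1; quaver = 4; quaver = 4; dotted semiquaver = 3; semiquaver = 2; a full quarter-note triplet (3 notes) (three triplet quarters span one half) = 16; crotchet = 8; minim = 16; demisemiquaver tied to semiquaver (demisemiquaver + semiquaver) = 3; demisemiquaver tied to semiquaver (demisemiquaver + semiquaver) = 3.
Sum: 1 + 4 + 4 + 3 + 2 + 16 + 8 + 16 + 3 + 3 = 60.
60 ÷ 12 = 5 complete bars with 0 left over.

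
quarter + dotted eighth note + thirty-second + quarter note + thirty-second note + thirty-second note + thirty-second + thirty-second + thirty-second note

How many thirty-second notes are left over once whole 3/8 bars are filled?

One bar of 3/8 = 12 thirty-second notes.
Each duration in thirty-second notes: quarter = 8; dotted eighth note = 6; thirty-second = 1; quarter note = 8; thirty-second note = 1; thirty-second note = 1; thirty-second = 1; thirty-second = 1; thirty-second note = 1.
Total: 8 + 6 + 1 + 8 + 1 + 1 + 1 + 1 + 1 = 28.
28 ÷ 12 = 2 complete bars with 4 thirty-second notes remaining.

4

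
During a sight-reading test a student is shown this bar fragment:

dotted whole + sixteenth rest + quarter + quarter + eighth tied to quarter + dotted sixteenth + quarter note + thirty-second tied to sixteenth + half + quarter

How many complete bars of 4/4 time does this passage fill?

3

One bar of 4/4 = 32 thirty-second notes.
Convert each value to thirty-second notes: dotted whole = 48; sixteenth rest = 2; quarter = 8; quarter = 8; eighth tied to quarter (eighth + quarter) = 12; dotted sixteenth = 3; quarter note = 8; thirty-second tied to sixteenth (thirty-second + sixteenth) = 3; half = 16; quarter = 8.
Altogether 48 + 2 + 8 + 8 + 12 + 3 + 8 + 3 + 16 + 8 = 116.
116 ÷ 32 = 3 complete bars with 20 left over.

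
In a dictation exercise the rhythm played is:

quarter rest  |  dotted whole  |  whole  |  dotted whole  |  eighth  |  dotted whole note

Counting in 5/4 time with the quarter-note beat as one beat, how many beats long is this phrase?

23.5

One quarter-note beat = 2 eighth notes.
Each duration in eighth notes: quarter rest = 2; dotted whole = 12; whole = 8; dotted whole = 12; eighth = 1; dotted whole note = 12.
Adding: 2 + 12 + 8 + 12 + 1 + 12 = 47.
47 ÷ 2 = 23.5 beats.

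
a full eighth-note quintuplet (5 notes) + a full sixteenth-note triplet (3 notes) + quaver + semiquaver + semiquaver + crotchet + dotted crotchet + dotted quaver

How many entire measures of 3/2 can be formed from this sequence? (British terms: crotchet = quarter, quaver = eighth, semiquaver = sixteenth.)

One bar of 3/2 = 24 sixteenth notes.
Working in sixteenth notes: a full eighth-note quintuplet (5 notes) (five quintuplet eighths span one half) = 8; a full sixteenth-note triplet (3 notes) (three triplet sixteenths span one eighth) = 2; quaver = 2; semiquaver = 1; semiquaver = 1; crotchet = 4; dotted crotchet = 6; dotted quaver = 3.
Sum: 8 + 2 + 2 + 1 + 1 + 4 + 6 + 3 = 27.
27 ÷ 24 = 1 complete bar with 3 left over.

1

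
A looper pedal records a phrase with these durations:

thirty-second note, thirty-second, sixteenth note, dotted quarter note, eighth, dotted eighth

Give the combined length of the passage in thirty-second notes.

26

Express everything in thirty-second notes: thirty-second note = 1; thirty-second = 1; sixteenth note = 2; dotted quarter note = 12; eighth = 4; dotted eighth = 6.
Altogether 1 + 1 + 2 + 12 + 4 + 6 = 26 thirty-second notes.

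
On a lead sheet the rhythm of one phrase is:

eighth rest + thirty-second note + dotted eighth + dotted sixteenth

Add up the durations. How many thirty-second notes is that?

Working in thirty-second notes: eighth rest = 4; thirty-second note = 1; dotted eighth = 6; dotted sixteenth = 3.
Adding: 4 + 1 + 6 + 3 = 14 thirty-second notes.

14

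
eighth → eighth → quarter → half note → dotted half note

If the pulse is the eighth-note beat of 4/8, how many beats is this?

14

One eighth-note beat = 2 sixteenth notes.
Express everything in sixteenth notes: eighth = 2; eighth = 2; quarter = 4; half note = 8; dotted half note = 12.
Sum: 2 + 2 + 4 + 8 + 12 = 28.
28 ÷ 2 = 14 beats.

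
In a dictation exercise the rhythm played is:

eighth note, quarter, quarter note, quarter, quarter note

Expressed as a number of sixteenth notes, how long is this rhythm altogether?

18

Each duration in sixteenth notes: eighth note = 2; quarter = 4; quarter note = 4; quarter = 4; quarter note = 4.
Total: 2 + 4 + 4 + 4 + 4 = 18 sixteenth notes.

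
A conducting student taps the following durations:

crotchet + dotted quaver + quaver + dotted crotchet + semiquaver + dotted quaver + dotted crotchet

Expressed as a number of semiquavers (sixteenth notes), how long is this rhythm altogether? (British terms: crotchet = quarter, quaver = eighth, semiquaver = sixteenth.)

25

Convert each value to sixteenth notes: crotchet = 4; dotted quaver = 3; quaver = 2; dotted crotchet = 6; semiquaver = 1; dotted quaver = 3; dotted crotchet = 6.
Total: 4 + 3 + 2 + 6 + 1 + 3 + 6 = 25 sixteenth notes.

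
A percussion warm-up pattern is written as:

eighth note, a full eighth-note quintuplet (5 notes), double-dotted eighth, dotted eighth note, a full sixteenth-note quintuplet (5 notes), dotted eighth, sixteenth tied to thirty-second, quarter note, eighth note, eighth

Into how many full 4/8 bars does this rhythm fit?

One bar of 4/8 = 16 thirty-second notes.
Express everything in thirty-second notes: eighth note = 4; a full eighth-note quintuplet (5 notes) (five quintuplet eighths span one half) = 16; double-dotted eighth = 7; dotted eighth note = 6; a full sixteenth-note quintuplet (5 notes) (five quintuplet sixteenths span one quarter) = 8; dotted eighth = 6; sixteenth tied to thirty-second (sixteenth + thirty-second) = 3; quarter note = 8; eighth note = 4; eighth = 4.
Adding: 4 + 16 + 7 + 6 + 8 + 6 + 3 + 8 + 4 + 4 = 66.
66 ÷ 16 = 4 complete bars with 2 left over.

4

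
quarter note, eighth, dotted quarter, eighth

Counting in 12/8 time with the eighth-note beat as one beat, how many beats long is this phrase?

One eighth-note beat = 2 sixteenth notes.
Working in sixteenth notes: quarter note = 4; eighth = 2; dotted quarter = 6; eighth = 2.
Sum: 4 + 2 + 6 + 2 = 14.
14 ÷ 2 = 7 beats.

7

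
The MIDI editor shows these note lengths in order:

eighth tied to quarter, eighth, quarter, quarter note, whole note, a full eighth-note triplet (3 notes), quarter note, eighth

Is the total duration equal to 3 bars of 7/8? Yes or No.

One bar of 7/8 = 7 eighth notes, so 3 bars = 21.
Working in eighth notes: eighth tied to quarter (eighth + quarter) = 3; eighth = 1; quarter = 2; quarter note = 2; whole note = 8; a full eighth-note triplet (3 notes) (three triplet eighths span one quarter) = 2; quarter note = 2; eighth = 1.
Adding: 3 + 1 + 2 + 2 + 8 + 2 + 2 + 1 = 21.
21 equals 21, so the answer is Yes.

Yes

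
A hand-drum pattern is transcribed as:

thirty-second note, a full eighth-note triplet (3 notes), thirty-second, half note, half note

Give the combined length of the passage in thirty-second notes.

42

In thirty-second notes: thirty-second note = 1; a full eighth-note triplet (3 notes) (three triplet eighths span one quarter) = 8; thirty-second = 1; half note = 16; half note = 16.
Sum: 1 + 8 + 1 + 16 + 16 = 42 thirty-second notes.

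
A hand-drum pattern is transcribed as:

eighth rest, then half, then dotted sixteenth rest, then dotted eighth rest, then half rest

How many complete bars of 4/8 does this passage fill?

2

One bar of 4/8 = 16 thirty-second notes.
In thirty-second notes: eighth rest = 4; half = 16; dotted sixteenth rest = 3; dotted eighth rest = 6; half rest = 16.
Adding: 4 + 16 + 3 + 6 + 16 = 45.
45 ÷ 16 = 2 complete bars with 13 left over.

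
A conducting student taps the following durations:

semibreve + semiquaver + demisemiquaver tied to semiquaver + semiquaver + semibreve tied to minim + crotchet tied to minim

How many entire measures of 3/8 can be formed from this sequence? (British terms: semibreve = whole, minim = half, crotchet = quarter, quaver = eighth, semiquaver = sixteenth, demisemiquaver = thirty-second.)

One bar of 3/8 = 12 thirty-second notes.
Each duration in thirty-second notes: semibreve = 32; semiquaver = 2; demisemiquaver tied to semiquaver (demisemiquaver + semiquaver) = 3; semiquaver = 2; semibreve tied to minim (semibreve + minim) = 48; crotchet tied to minim (crotchet + minim) = 24.
Sum: 32 + 2 + 3 + 2 + 48 + 24 = 111.
111 ÷ 12 = 9 complete bars with 3 left over.

9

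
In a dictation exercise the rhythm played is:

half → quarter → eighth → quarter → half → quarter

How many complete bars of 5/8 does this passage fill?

One bar of 5/8 = 5 eighth notes.
Convert each value to eighth notes: half = 4; quarter = 2; eighth = 1; quarter = 2; half = 4; quarter = 2.
Adding: 4 + 2 + 1 + 2 + 4 + 2 = 15.
15 ÷ 5 = 3 complete bars with 0 left over.

3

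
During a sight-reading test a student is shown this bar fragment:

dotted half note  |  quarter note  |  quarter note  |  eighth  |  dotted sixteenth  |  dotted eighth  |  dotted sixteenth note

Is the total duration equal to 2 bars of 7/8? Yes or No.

Yes

One bar of 7/8 = 28 thirty-second notes, so 2 bars = 56.
In thirty-second notes: dotted half note = 24; quarter note = 8; quarter note = 8; eighth = 4; dotted sixteenth = 3; dotted eighth = 6; dotted sixteenth note = 3.
Sum: 24 + 8 + 8 + 4 + 3 + 6 + 3 = 56.
56 equals 56, so the answer is Yes.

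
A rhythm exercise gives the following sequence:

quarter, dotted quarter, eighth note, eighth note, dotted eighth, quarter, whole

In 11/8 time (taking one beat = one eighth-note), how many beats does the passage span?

One eighth-note beat = 2 sixteenth notes.
Express everything in sixteenth notes: quarter = 4; dotted quarter = 6; eighth note = 2; eighth note = 2; dotted eighth = 3; quarter = 4; whole = 16.
Altogether 4 + 6 + 2 + 2 + 3 + 4 + 16 = 37.
37 ÷ 2 = 18.5 beats.

18.5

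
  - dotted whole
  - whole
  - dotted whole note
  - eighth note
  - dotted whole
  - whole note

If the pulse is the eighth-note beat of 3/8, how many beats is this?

53

One eighth-note beat = 2 sixteenth notes.
Express everything in sixteenth notes: dotted whole = 24; whole = 16; dotted whole note = 24; eighth note = 2; dotted whole = 24; whole note = 16.
Sum: 24 + 16 + 24 + 2 + 24 + 16 = 106.
106 ÷ 2 = 53 beats.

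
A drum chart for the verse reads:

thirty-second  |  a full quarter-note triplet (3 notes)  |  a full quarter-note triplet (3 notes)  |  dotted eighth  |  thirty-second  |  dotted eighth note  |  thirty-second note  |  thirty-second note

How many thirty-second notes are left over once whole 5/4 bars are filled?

One bar of 5/4 = 40 thirty-second notes.
Express everything in thirty-second notes: thirty-second = 1; a full quarter-note triplet (3 notes) (three triplet quarters span one half) = 16; a full quarter-note triplet (3 notes) (three triplet quarters span one half) = 16; dotted eighth = 6; thirty-second = 1; dotted eighth note = 6; thirty-second note = 1; thirty-second note = 1.
Sum: 1 + 16 + 16 + 6 + 1 + 6 + 1 + 1 = 48.
48 ÷ 40 = 1 complete bar with 8 thirty-second notes remaining.

8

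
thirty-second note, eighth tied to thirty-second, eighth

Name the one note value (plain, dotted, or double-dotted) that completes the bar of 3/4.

double-dotted quarter note

The bar of 3/4 = 24 thirty-second notes.
Convert each value to thirty-second notes: thirty-second note = 1; eighth tied to thirty-second (eighth + thirty-second) = 5; eighth = 4.
Sum: 1 + 5 + 4 = 10.
Remaining: 24 − 10 = 14 thirty-second notes, which is a double-dotted quarter note.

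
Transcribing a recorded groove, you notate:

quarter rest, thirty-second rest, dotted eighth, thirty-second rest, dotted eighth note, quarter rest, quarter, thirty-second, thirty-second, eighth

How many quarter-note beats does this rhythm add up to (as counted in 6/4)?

5.5

One quarter-note beat = 8 thirty-second notes.
In thirty-second notes: quarter rest = 8; thirty-second rest = 1; dotted eighth = 6; thirty-second rest = 1; dotted eighth note = 6; quarter rest = 8; quarter = 8; thirty-second = 1; thirty-second = 1; eighth = 4.
Altogether 8 + 1 + 6 + 1 + 6 + 8 + 8 + 1 + 1 + 4 = 44.
44 ÷ 8 = 5.5 beats.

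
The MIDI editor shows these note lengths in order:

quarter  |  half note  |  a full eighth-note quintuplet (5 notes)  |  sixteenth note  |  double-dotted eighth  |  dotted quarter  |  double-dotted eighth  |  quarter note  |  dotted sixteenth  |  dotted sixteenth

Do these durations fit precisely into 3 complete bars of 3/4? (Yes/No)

No

One bar of 3/4 = 24 thirty-second notes, so 3 bars = 72.
Express everything in thirty-second notes: quarter = 8; half note = 16; a full eighth-note quintuplet (5 notes) (five quintuplet eighths span one half) = 16; sixteenth note = 2; double-dotted eighth = 7; dotted quarter = 12; double-dotted eighth = 7; quarter note = 8; dotted sixteenth = 3; dotted sixteenth = 3.
Sum: 8 + 16 + 16 + 2 + 7 + 12 + 7 + 8 + 3 + 3 = 82.
82 exceeds 72, so the answer is No.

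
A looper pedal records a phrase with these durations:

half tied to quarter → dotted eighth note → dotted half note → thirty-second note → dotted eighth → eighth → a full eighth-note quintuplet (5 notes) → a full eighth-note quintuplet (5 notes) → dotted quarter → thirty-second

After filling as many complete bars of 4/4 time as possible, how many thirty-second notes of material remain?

One bar of 4/4 = 32 thirty-second notes.
Working in thirty-second notes: half tied to quarter (half + quarter) = 24; dotted eighth note = 6; dotted half note = 24; thirty-second note = 1; dotted eighth = 6; eighth = 4; a full eighth-note quintuplet (5 notes) (five quintuplet eighths span one half) = 16; a full eighth-note quintuplet (5 notes) (five quintuplet eighths span one half) = 16; dotted quarter = 12; thirty-second = 1.
Total: 24 + 6 + 24 + 1 + 6 + 4 + 16 + 16 + 12 + 1 = 110.
110 ÷ 32 = 3 complete bars with 14 thirty-second notes remaining.

14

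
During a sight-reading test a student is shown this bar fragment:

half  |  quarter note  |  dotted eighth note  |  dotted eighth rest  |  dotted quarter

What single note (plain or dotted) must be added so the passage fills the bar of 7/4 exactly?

quarter note

The bar of 7/4 = 28 sixteenth notes.
Express everything in sixteenth notes: half = 8; quarter note = 4; dotted eighth note = 3; dotted eighth rest = 3; dotted quarter = 6.
Total: 8 + 4 + 3 + 3 + 6 = 24.
Remaining: 28 − 24 = 4 sixteenth notes, which is a quarter note.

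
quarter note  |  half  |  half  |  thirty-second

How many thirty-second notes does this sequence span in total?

In thirty-second notes: quarter note = 8; half = 16; half = 16; thirty-second = 1.
Total: 8 + 16 + 16 + 1 = 41 thirty-second notes.

41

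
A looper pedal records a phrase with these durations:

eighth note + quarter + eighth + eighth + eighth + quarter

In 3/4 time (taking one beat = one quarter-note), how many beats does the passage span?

One quarter-note beat = 2 eighth notes.
Convert each value to eighth notes: eighth note = 1; quarter = 2; eighth = 1; eighth = 1; eighth = 1; quarter = 2.
Altogether 1 + 2 + 1 + 1 + 1 + 2 = 8.
8 ÷ 2 = 4 beats.

4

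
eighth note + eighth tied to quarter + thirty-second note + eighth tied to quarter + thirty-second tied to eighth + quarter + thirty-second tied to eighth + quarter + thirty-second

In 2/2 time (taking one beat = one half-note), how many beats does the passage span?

One half-note beat = 16 thirty-second notes.
Working in thirty-second notes: eighth note = 4; eighth tied to quarter (eighth + quarter) = 12; thirty-second note = 1; eighth tied to quarter (eighth + quarter) = 12; thirty-second tied to eighth (thirty-second + eighth) = 5; quarter = 8; thirty-second tied to eighth (thirty-second + eighth) = 5; quarter = 8; thirty-second = 1.
Sum: 4 + 12 + 1 + 12 + 5 + 8 + 5 + 8 + 1 = 56.
56 ÷ 16 = 3.5 beats.

3.5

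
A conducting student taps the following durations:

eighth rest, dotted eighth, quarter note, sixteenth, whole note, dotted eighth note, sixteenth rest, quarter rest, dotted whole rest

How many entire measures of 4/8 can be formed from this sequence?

7

One bar of 4/8 = 8 sixteenth notes.
In sixteenth notes: eighth rest = 2; dotted eighth = 3; quarter note = 4; sixteenth = 1; whole note = 16; dotted eighth note = 3; sixteenth rest = 1; quarter rest = 4; dotted whole rest = 24.
Total: 2 + 3 + 4 + 1 + 16 + 3 + 1 + 4 + 24 = 58.
58 ÷ 8 = 7 complete bars with 2 left over.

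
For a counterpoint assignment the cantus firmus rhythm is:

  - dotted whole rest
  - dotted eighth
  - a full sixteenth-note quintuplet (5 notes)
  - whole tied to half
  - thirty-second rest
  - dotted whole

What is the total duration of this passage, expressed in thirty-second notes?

Express everything in thirty-second notes: dotted whole rest = 48; dotted eighth = 6; a full sixteenth-note quintuplet (5 notes) (five quintuplet sixteenths span one quarter) = 8; whole tied to half (whole + half) = 48; thirty-second rest = 1; dotted whole = 48.
Sum: 48 + 6 + 8 + 48 + 1 + 48 = 159 thirty-second notes.

159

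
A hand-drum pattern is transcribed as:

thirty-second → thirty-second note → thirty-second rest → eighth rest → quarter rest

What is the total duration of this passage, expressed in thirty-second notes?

In thirty-second notes: thirty-second = 1; thirty-second note = 1; thirty-second rest = 1; eighth rest = 4; quarter rest = 8.
Sum: 1 + 1 + 1 + 4 + 8 = 15 thirty-second notes.

15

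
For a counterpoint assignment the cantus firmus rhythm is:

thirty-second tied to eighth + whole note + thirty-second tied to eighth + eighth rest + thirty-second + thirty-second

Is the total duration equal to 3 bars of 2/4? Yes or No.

Yes

One bar of 2/4 = 16 thirty-second notes, so 3 bars = 48.
Convert each value to thirty-second notes: thirty-second tied to eighth (thirty-second + eighth) = 5; whole note = 32; thirty-second tied to eighth (thirty-second + eighth) = 5; eighth rest = 4; thirty-second = 1; thirty-second = 1.
Adding: 5 + 32 + 5 + 4 + 1 + 1 = 48.
48 equals 48, so the answer is Yes.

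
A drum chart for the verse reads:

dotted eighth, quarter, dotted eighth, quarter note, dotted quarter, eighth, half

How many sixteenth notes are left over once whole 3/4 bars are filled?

One bar of 3/4 = 12 sixteenth notes.
In sixteenth notes: dotted eighth = 3; quarter = 4; dotted eighth = 3; quarter note = 4; dotted quarter = 6; eighth = 2; half = 8.
Altogether 3 + 4 + 3 + 4 + 6 + 2 + 8 = 30.
30 ÷ 12 = 2 complete bars with 6 sixteenth notes remaining.

6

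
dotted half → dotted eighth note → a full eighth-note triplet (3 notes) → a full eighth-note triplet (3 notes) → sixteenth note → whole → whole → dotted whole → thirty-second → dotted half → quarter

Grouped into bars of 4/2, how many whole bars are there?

3

One bar of 4/2 = 64 thirty-second notes.
Convert each value to thirty-second notes: dotted half = 24; dotted eighth note = 6; a full eighth-note triplet (3 notes) (three triplet eighths span one quarter) = 8; a full eighth-note triplet (3 notes) (three triplet eighths span one quarter) = 8; sixteenth note = 2; whole = 32; whole = 32; dotted whole = 48; thirty-second = 1; dotted half = 24; quarter = 8.
Sum: 24 + 6 + 8 + 8 + 2 + 32 + 32 + 48 + 1 + 24 + 8 = 193.
193 ÷ 64 = 3 complete bars with 1 left over.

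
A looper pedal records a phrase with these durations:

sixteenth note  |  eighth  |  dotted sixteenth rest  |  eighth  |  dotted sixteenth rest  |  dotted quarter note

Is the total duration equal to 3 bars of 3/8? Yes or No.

One bar of 3/8 = 12 thirty-second notes, so 3 bars = 36.
Working in thirty-second notes: sixteenth note = 2; eighth = 4; dotted sixteenth rest = 3; eighth = 4; dotted sixteenth rest = 3; dotted quarter note = 12.
Total: 2 + 4 + 3 + 4 + 3 + 12 = 28.
28 falls short of 36, so the answer is No.

No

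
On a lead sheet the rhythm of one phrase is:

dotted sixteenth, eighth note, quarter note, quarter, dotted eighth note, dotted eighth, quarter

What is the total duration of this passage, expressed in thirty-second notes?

43

Working in thirty-second notes: dotted sixteenth = 3; eighth note = 4; quarter note = 8; quarter = 8; dotted eighth note = 6; dotted eighth = 6; quarter = 8.
Adding: 3 + 4 + 8 + 8 + 6 + 6 + 8 = 43 thirty-second notes.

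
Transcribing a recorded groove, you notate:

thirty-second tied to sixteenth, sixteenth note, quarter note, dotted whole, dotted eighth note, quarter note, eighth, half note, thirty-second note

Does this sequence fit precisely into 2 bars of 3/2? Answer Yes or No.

Yes

One bar of 3/2 = 48 thirty-second notes, so 2 bars = 96.
Express everything in thirty-second notes: thirty-second tied to sixteenth (thirty-second + sixteenth) = 3; sixteenth note = 2; quarter note = 8; dotted whole = 48; dotted eighth note = 6; quarter note = 8; eighth = 4; half note = 16; thirty-second note = 1.
Sum: 3 + 2 + 8 + 48 + 6 + 8 + 4 + 16 + 1 = 96.
96 equals 96, so the answer is Yes.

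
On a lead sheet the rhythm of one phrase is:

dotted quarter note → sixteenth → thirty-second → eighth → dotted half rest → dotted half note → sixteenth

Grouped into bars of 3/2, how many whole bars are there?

One bar of 3/2 = 48 thirty-second notes.
Each duration in thirty-second notes: dotted quarter note = 12; sixteenth = 2; thirty-second = 1; eighth = 4; dotted half rest = 24; dotted half note = 24; sixteenth = 2.
Sum: 12 + 2 + 1 + 4 + 24 + 24 + 2 = 69.
69 ÷ 48 = 1 complete bar with 21 left over.

1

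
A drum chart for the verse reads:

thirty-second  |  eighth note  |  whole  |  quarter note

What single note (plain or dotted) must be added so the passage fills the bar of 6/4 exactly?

The bar of 6/4 = 48 thirty-second notes.
Convert each value to thirty-second notes: thirty-second = 1; eighth note = 4; whole = 32; quarter note = 8.
Adding: 1 + 4 + 32 + 8 = 45.
Remaining: 48 − 45 = 3 thirty-second notes, which is a dotted sixteenth note.

dotted sixteenth note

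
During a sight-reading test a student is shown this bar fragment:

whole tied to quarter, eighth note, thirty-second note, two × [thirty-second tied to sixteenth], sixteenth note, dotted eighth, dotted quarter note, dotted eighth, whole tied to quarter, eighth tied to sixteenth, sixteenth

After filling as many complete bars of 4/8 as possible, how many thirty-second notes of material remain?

One bar of 4/8 = 16 thirty-second notes.
Convert each value to thirty-second notes: whole tied to quarter (whole + quarter) = 40; eighth note = 4; thirty-second note = 1; thirty-second tied to sixteenth (thirty-second + sixteenth) = 3; thirty-second tied to sixteenth (thirty-second + sixteenth) = 3; sixteenth note = 2; dotted eighth = 6; dotted quarter note = 12; dotted eighth = 6; whole tied to quarter (whole + quarter) = 40; eighth tied to sixteenth (eighth + sixteenth) = 6; sixteenth = 2.
Total: 40 + 4 + 1 + 3 + 3 + 2 + 6 + 12 + 6 + 40 + 6 + 2 = 125.
125 ÷ 16 = 7 complete bars with 13 thirty-second notes remaining.

13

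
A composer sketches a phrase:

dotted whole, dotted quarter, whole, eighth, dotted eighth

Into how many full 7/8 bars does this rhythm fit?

One bar of 7/8 = 14 sixteenth notes.
Working in sixteenth notes: dotted whole = 24; dotted quarter = 6; whole = 16; eighth = 2; dotted eighth = 3.
Adding: 24 + 6 + 16 + 2 + 3 = 51.
51 ÷ 14 = 3 complete bars with 9 left over.

3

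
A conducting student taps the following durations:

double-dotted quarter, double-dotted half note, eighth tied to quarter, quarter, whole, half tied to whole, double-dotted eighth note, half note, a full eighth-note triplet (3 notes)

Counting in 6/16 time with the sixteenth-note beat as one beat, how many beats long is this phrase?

86.5

One sixteenth-note beat = 2 thirty-second notes.
Convert each value to thirty-second notes: double-dotted quarter = 14; double-dotted half note = 28; eighth tied to quarter (eighth + quarter) = 12; quarter = 8; whole = 32; half tied to whole (half + whole) = 48; double-dotted eighth note = 7; half note = 16; a full eighth-note triplet (3 notes) (three triplet eighths span one quarter) = 8.
Sum: 14 + 28 + 12 + 8 + 32 + 48 + 7 + 16 + 8 = 173.
173 ÷ 2 = 86.5 beats.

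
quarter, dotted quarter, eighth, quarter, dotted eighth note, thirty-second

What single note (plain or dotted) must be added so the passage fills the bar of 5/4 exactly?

The bar of 5/4 = 40 thirty-second notes.
In thirty-second notes: quarter = 8; dotted quarter = 12; eighth = 4; quarter = 8; dotted eighth note = 6; thirty-second = 1.
Sum: 8 + 12 + 4 + 8 + 6 + 1 = 39.
Remaining: 40 − 39 = 1 thirty-second note, which is a thirty-second note.

thirty-second note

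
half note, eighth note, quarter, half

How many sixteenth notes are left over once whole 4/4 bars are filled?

One bar of 4/4 = 8 eighth notes.
Working in eighth notes: half note = 4; eighth note = 1; quarter = 2; half = 4.
Total: 4 + 1 + 2 + 4 = 11.
11 ÷ 8 = 1 complete bar with 3 eighth notes remaining = 6 sixteenth notes.

6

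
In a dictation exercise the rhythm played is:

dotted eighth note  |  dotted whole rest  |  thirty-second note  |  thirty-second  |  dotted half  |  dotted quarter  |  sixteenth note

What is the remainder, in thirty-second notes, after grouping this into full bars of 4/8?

14

One bar of 4/8 = 16 thirty-second notes.
Working in thirty-second notes: dotted eighth note = 6; dotted whole rest = 48; thirty-second note = 1; thirty-second = 1; dotted half = 24; dotted quarter = 12; sixteenth note = 2.
Total: 6 + 48 + 1 + 1 + 24 + 12 + 2 = 94.
94 ÷ 16 = 5 complete bars with 14 thirty-second notes remaining.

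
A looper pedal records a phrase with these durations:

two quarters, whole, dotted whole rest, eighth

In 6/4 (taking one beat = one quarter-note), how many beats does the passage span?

12.5

One quarter-note beat = 2 eighth notes.
Express everything in eighth notes: quarter = 2; quarter = 2; whole = 8; dotted whole rest = 12; eighth = 1.
Sum: 2 + 2 + 8 + 12 + 1 = 25.
25 ÷ 2 = 12.5 beats.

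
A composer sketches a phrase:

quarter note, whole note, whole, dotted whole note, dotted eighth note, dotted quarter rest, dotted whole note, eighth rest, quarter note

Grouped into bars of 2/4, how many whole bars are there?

12

One bar of 2/4 = 8 sixteenth notes.
Express everything in sixteenth notes: quarter note = 4; whole note = 16; whole = 16; dotted whole note = 24; dotted eighth note = 3; dotted quarter rest = 6; dotted whole note = 24; eighth rest = 2; quarter note = 4.
Altogether 4 + 16 + 16 + 24 + 3 + 6 + 24 + 2 + 4 = 99.
99 ÷ 8 = 12 complete bars with 3 left over.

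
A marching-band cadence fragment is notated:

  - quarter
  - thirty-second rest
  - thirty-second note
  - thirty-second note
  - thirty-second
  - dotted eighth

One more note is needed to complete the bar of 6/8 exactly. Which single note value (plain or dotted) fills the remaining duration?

The bar of 6/8 = 24 thirty-second notes.
Express everything in thirty-second notes: quarter = 8; thirty-second rest = 1; thirty-second note = 1; thirty-second note = 1; thirty-second = 1; dotted eighth = 6.
Altogether 8 + 1 + 1 + 1 + 1 + 6 = 18.
Remaining: 24 − 18 = 6 thirty-second notes, which is a dotted eighth note.

dotted eighth note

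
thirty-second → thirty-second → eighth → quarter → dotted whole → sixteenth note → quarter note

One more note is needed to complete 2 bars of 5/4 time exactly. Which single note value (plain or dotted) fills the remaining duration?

2 bars of 5/4 = 80 thirty-second notes.
Each duration in thirty-second notes: thirty-second = 1; thirty-second = 1; eighth = 4; quarter = 8; dotted whole = 48; sixteenth note = 2; quarter note = 8.
Adding: 1 + 1 + 4 + 8 + 48 + 2 + 8 = 72.
Remaining: 80 − 72 = 8 thirty-second notes, which is a quarter note.

quarter note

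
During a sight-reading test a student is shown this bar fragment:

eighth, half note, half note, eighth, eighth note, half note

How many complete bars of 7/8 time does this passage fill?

One bar of 7/8 = 7 eighth notes.
In eighth notes: eighth = 1; half note = 4; half note = 4; eighth = 1; eighth note = 1; half note = 4.
Total: 1 + 4 + 4 + 1 + 1 + 4 = 15.
15 ÷ 7 = 2 complete bars with 1 left over.

2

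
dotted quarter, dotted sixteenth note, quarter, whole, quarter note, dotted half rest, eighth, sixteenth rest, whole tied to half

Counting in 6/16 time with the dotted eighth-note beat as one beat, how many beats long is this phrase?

23.5

One dotted eighth-note beat = 6 thirty-second notes.
Express everything in thirty-second notes: dotted quarter = 12; dotted sixteenth note = 3; quarter = 8; whole = 32; quarter note = 8; dotted half rest = 24; eighth = 4; sixteenth rest = 2; whole tied to half (whole + half) = 48.
Sum: 12 + 3 + 8 + 32 + 8 + 24 + 4 + 2 + 48 = 141.
141 ÷ 6 = 23.5 beats.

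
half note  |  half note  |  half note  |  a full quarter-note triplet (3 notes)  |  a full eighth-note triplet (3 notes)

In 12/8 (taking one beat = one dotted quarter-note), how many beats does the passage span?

6

One dotted quarter-note beat = 3 eighth notes.
In eighth notes: half note = 4; half note = 4; half note = 4; a full quarter-note triplet (3 notes) (three triplet quarters span one half) = 4; a full eighth-note triplet (3 notes) (three triplet eighths span one quarter) = 2.
Altogether 4 + 4 + 4 + 4 + 2 = 18.
18 ÷ 3 = 6 beats.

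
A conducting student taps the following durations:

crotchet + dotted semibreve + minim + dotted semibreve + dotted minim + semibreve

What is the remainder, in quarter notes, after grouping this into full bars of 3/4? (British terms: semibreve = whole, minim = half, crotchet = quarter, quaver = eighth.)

1

One bar of 3/4 = 3 quarter notes.
Express everything in quarter notes: crotchet = 1; dotted semibreve = 6; minim = 2; dotted semibreve = 6; dotted minim = 3; semibreve = 4.
Altogether 1 + 6 + 2 + 6 + 3 + 4 = 22.
22 ÷ 3 = 7 complete bars with 1 quarter note remaining.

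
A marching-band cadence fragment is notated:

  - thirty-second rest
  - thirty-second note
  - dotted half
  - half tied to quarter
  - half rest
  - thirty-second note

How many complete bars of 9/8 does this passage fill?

One bar of 9/8 = 36 thirty-second notes.
Each duration in thirty-second notes: thirty-second rest = 1; thirty-second note = 1; dotted half = 24; half tied to quarter (half + quarter) = 24; half rest = 16; thirty-second note = 1.
Altogether 1 + 1 + 24 + 24 + 16 + 1 = 67.
67 ÷ 36 = 1 complete bar with 31 left over.

1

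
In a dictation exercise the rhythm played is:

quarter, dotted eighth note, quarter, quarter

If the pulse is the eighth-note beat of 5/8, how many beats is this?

7.5

One eighth-note beat = 2 sixteenth notes.
Working in sixteenth notes: quarter = 4; dotted eighth note = 3; quarter = 4; quarter = 4.
Altogether 4 + 3 + 4 + 4 = 15.
15 ÷ 2 = 7.5 beats.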